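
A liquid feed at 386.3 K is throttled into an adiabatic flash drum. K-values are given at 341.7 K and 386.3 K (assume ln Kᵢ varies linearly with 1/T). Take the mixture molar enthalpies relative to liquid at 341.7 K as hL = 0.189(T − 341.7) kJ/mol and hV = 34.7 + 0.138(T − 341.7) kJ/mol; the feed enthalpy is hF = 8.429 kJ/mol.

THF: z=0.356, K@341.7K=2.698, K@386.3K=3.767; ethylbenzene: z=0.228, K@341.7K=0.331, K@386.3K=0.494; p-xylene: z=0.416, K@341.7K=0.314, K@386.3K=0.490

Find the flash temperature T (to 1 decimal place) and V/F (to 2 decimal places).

Adiabatic flash: solve Rachford–Rice at each trial T, then check hF = ψ·hV(T) + (1−ψ)·hL(T).
  T = 341.7 K: K = (2.698, 0.331, 0.314), RR gives ψ = 0.144, H_out = 5.006 kJ/mol
  T = 386.3 K: K = (3.767, 0.494, 0.490), RR gives ψ = 0.467, H_out = 23.580 kJ/mol
  T = 364.0 K: K = (3.221, 0.409, 0.398), RR gives ψ = 0.305, H_out = 14.455 kJ/mol
  T = 352.9 K: K = (2.957, 0.370, 0.355), RR gives ψ = 0.227, H_out = 9.872 kJ/mol
  T = 347.3 K: K = (2.827, 0.350, 0.334), RR gives ψ = 0.187, H_out = 7.482 kJ/mol
  T = 350.1 K: K = (2.892, 0.360, 0.344), RR gives ψ = 0.207, H_out = 8.686 kJ/mol
  T = 348.7 K: K = (2.859, 0.355, 0.339), RR gives ψ = 0.197, H_out = 8.086 kJ/mol
Linear interpolation between T = 348.7 (H_out = 8.086) and T = 350.1 (H_out = 8.686) on hF = 8.429 gives T ≈ 349.5 K, at which ψ = 0.20.

T = 349.5 K, V/F = 0.20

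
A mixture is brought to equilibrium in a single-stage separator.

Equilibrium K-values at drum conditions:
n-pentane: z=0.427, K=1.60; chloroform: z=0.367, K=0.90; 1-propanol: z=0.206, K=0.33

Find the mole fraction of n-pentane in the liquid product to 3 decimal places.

Rachford–Rice: g(β) = Σ zᵢ(Kᵢ−1)/(1+β(Kᵢ−1)) = 0.
Feasibility: ΣzᵢKᵢ = 1.081, Σzᵢ/Kᵢ = 1.299 — both > 1, two phases present.
Newton iteration, β⁰ = 0.55:
  β = 0.550: g = -0.0648, g' = -0.323 → β = 0.349
  β = 0.349: g = -0.0064, g' = -0.267 → β = 0.325
Converged at β = 0.325.
Compositions from xᵢ = zᵢ/(1+β(Kᵢ−1)), yᵢ = Kᵢxᵢ:
  n-pentane: x = 0.357, y = 0.572
  chloroform: x = 0.379, y = 0.341
  1-propanol: x = 0.263, y = 0.087

x_n-pentane = 0.357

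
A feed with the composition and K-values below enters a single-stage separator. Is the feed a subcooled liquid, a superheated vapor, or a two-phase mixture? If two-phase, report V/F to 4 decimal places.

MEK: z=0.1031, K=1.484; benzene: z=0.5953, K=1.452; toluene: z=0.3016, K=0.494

two-phase, V/F = 0.7198

ΣzᵢKᵢ = 1.1664; Σzᵢ/Kᵢ = 1.0900.
Both exceed 1, so a two-phase solution exists.
Newton iteration, ψ⁰ = 0.5:
  ψ = 0.5000: g = 0.05536, g' = -0.2350 → ψ = 0.7356
  ψ = 0.7356: g = -0.00436, g' = -0.2776 → ψ = 0.7199
  ψ = 0.7199: g = -0.00003, g' = -0.2736 → ψ = 0.7198
Converged at ψ = 0.7198.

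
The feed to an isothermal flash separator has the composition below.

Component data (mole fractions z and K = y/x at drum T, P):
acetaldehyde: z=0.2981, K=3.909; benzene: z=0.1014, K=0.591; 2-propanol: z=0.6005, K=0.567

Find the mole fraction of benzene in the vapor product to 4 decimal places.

y_benzene = 0.0735

Let ψ = V/F and solve Σ zᵢ(Kᵢ−1)/(1+ψ(Kᵢ−1)) = 0.
Feasibility: ΣzᵢKᵢ = 1.5657, Σzᵢ/Kᵢ = 1.3069 — both > 1, two phases present.
Newton iteration, ψ⁰ = 0.5:
  ψ = 0.5000: g = -0.03070, g' = -0.6289 → ψ = 0.4512
  ψ = 0.4512: g = 0.00099, g' = -0.6711 → ψ = 0.4527
Converged at ψ = 0.4527.
Compositions from xᵢ = zᵢ/(1+ψ(Kᵢ−1)), yᵢ = Kᵢxᵢ:
  acetaldehyde: x = 0.1287, y = 0.5030
  benzene: x = 0.1244, y = 0.0735
  2-propanol: x = 0.7469, y = 0.4235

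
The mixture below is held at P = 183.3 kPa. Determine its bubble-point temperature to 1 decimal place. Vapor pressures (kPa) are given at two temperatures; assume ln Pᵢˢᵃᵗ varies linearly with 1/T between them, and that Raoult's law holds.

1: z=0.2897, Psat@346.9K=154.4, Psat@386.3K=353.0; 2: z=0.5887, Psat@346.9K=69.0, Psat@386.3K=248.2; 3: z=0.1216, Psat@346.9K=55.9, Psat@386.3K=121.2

Bubble-point temperature: ΣzᵢPᵢˢᵃᵗ(T) = P. Interpolate ln Pᵢˢᵃᵗ = aᵢ + bᵢ/T.
  T = 346.9 K: ΣzᵢPᵢˢᵃᵗ = 92.15 kPa
  T = 386.3 K: ΣzᵢPᵢˢᵃᵗ = 263.12 kPa
  T = 366.6 K: ΣzᵢPᵢˢᵃᵗ = 159.11 kPa
  T = 376.5 K: ΣzᵢPᵢˢᵃᵗ = 205.92 kPa
  T = 371.6 K: ΣzᵢPᵢˢᵃᵗ = 181.48 kPa
  T = 374.1 K: ΣzᵢPᵢˢᵃᵗ = 193.62 kPa
Interpolating between 371.6 K and 374.1 K gives T ≈ 372.0 K.

T = 372.0 K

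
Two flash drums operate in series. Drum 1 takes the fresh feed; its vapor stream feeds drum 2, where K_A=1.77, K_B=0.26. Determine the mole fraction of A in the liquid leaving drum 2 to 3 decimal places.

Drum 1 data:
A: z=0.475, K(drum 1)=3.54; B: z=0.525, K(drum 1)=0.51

Drum 1:
Let ψ₁ = V/F and solve Σ zᵢ(Kᵢ−1)/(1+ψ₁(Kᵢ−1)) = 0.
Check two-phase: ΣzᵢKᵢ = 1.949 > 1 and Σzᵢ/Kᵢ = 1.164 > 1, so g(0) = 0.949 > 0 and g(1) = -0.164 < 0.
Newton iteration, ψ₁⁰ = 0.5:
  ψ₁ = 0.500: g = 0.1908, g' = -0.816 → ψ₁ = 0.734
  ψ₁ = 0.734: g = 0.0196, g' = -0.681 → ψ₁ = 0.763
Converged at ψ₁ = 0.763.
Drum-1 compositions:
  A: x = 0.162, y = 0.572
  B: x = 0.838, y = 0.428
Drum-2 feed = drum-1 vapor: z₂ = (0.5725, 0.4275).
Drum 2:
Rachford–Rice: g(ψ₂) = Σ zᵢ(Kᵢ−1)/(1+ψ₂(Kᵢ−1)) = 0.
g(0) = ΣzᵢKᵢ − 1 = 0.124 and g(1) = 1 − Σzᵢ/Kᵢ = -0.968, so a root lies in (0, 1).
Iterate (Newton) starting at ψ₂ = 0.5:
  ψ₂ = 0.500: g = -0.1839, g' = -0.767 → ψ₂ = 0.260
  ψ₂ = 0.260: g = -0.0246, g' = -0.595 → ψ₂ = 0.219
  ψ₂ = 0.219: g = -0.0003, g' = -0.582 → ψ₂ = 0.218
Converged at ψ₂ = 0.218.
  A: x = 0.490, y = 0.867
  B: x = 0.510, y = 0.133

x_A (drum 2) = 0.490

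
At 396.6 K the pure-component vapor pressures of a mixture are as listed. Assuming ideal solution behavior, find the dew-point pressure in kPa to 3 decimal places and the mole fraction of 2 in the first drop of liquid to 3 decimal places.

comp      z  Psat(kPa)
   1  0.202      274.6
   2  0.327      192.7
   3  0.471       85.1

Pdew = 125.514 kPa, x_2 = 0.213

At the dew point ψ → 1, so Σzᵢ/Kᵢ = 1 with Kᵢ = Pᵢˢᵃᵗ/P ⇒ 1/P = Σzᵢ/Pᵢˢᵃᵗ.
1/P = 0.202/274.6 + 0.327/192.7 + 0.471/85.1 = 0.007967 ⇒ P = 125.514 kPa
xᵢ = zᵢP/Pᵢˢᵃᵗ ⇒ x_2 = 0.327·125.514/192.7 = 0.213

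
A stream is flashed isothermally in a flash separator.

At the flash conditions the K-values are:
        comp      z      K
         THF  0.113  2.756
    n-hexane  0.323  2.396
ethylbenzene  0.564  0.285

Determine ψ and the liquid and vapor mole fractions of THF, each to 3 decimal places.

ψ = 0.230, x_THF = 0.080, y_THF = 0.222

Let ψ = V/F and solve Σ zᵢ(Kᵢ−1)/(1+ψ(Kᵢ−1)) = 0.
Check two-phase: ΣzᵢKᵢ = 1.246 > 1 and Σzᵢ/Kᵢ = 2.155 > 1, so g(0) = 0.246 > 0 and g(1) = -1.155 < 0.
Newton iteration, ψ⁰ = 0.6:
  ψ = 0.600: g = -0.3642, g' = -1.153 → ψ = 0.284
  ψ = 0.284: g = -0.0509, g' = -0.932 → ψ = 0.230
Converged at ψ = 0.230.
Compositions from xᵢ = zᵢ/(1+ψ(Kᵢ−1)), yᵢ = Kᵢxᵢ:
  THF: x = 0.080, y = 0.222
  n-hexane: x = 0.244, y = 0.586
  ethylbenzene: x = 0.675, y = 0.192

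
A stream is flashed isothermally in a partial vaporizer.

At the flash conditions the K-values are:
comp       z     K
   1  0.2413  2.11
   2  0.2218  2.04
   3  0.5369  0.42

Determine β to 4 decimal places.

β = 0.2996

Rachford–Rice: g(β) = Σ zᵢ(Kᵢ−1)/(1+β(Kᵢ−1)) = 0.
Check two-phase: ΣzᵢKᵢ = 1.1871 > 1 and Σzᵢ/Kᵢ = 1.5014 > 1, so g(0) = 0.1871 > 0 and g(1) = -0.5014 < 0.
Newton–Raphson from β = 0.5:
  β = 0.5000: g = -0.11459, g' = -0.5851 → β = 0.3041
  β = 0.3041: g = -0.00262, g' = -0.5709 → β = 0.2996
Converged at β = 0.2996.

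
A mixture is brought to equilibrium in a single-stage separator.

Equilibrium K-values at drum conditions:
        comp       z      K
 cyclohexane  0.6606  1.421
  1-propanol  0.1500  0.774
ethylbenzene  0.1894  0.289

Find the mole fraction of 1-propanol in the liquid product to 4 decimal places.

x_1-propanol = 0.1667

Rachford–Rice: g(V/F) = Σ zᵢ(Kᵢ−1)/(1+V/F(Kᵢ−1)) = 0.
Feasibility: ΣzᵢKᵢ = 1.1095, Σzᵢ/Kᵢ = 1.3140 — both > 1, two phases present.
Newton iteration, V/F⁰ = 0.5:
  V/F = 0.5000: g = -0.01741, g' = -0.3201 → V/F = 0.4456
  V/F = 0.4456: g = -0.00063, g' = -0.2976 → V/F = 0.4435
Converged at V/F = 0.4435.
Compositions from xᵢ = zᵢ/(1+V/F(Kᵢ−1)), yᵢ = Kᵢxᵢ:
  cyclohexane: x = 0.5567, y = 0.7910
  1-propanol: x = 0.1667, y = 0.1290
  ethylbenzene: x = 0.2766, y = 0.0799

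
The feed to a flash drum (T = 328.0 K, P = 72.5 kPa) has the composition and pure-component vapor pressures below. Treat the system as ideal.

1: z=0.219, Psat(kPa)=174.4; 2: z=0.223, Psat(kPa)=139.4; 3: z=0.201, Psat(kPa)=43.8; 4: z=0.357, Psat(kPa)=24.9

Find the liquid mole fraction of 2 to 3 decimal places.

Raoult's law: Kᵢ = Pᵢˢᵃᵗ/P = Pᵢˢᵃᵗ/72.5.
  K_1 = 174.4/72.5 = 2.40552, K_2 = 139.4/72.5 = 1.92276, K_3 = 43.8/72.5 = 0.60414, K_4 = 24.9/72.5 = 0.34345
Let ψ = V/F and solve Σ zᵢ(Kᵢ−1)/(1+ψ(Kᵢ−1)) = 0.
Check two-phase: ΣzᵢKᵢ = 1.200 > 1 and Σzᵢ/Kᵢ = 1.579 > 1, so g(0) = 0.200 > 0 and g(1) = -0.579 < 0.
Iterate (Newton) starting at ψ = 0.32:
  ψ = 0.320: g = -0.0167, g' = -0.607 → ψ = 0.293
Converged at ψ = 0.293.
Compositions from xᵢ = zᵢ/(1+ψ(Kᵢ−1)), yᵢ = Kᵢxᵢ:
  1: x = 0.155, y = 0.373
  2: x = 0.176, y = 0.338
  3: x = 0.227, y = 0.137
  4: x = 0.442, y = 0.152

x_2 = 0.176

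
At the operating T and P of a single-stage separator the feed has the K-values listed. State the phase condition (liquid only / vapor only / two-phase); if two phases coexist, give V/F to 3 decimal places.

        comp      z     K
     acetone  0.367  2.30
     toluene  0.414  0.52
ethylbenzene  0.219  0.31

ΣzᵢKᵢ = 1.127; Σzᵢ/Kᵢ = 1.662.
Both exceed 1, so a two-phase solution exists.
Rachford–Rice: g(ψ) = Σ zᵢ(Kᵢ−1)/(1+ψ(Kᵢ−1)) = 0.
Iterate (Newton) starting at ψ = 0.5:
  ψ = 0.500: g = -0.2030, g' = -0.636 → ψ = 0.181
  ψ = 0.181: g = -0.0039, g' = -0.657 → ψ = 0.175
Converged at ψ = 0.175.

two-phase, V/F = 0.175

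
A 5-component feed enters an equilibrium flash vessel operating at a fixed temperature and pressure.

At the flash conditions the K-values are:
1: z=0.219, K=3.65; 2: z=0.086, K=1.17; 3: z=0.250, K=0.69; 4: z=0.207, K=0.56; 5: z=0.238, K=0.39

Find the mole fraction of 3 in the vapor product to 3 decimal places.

y_3 = 0.187

Let β = V/F and solve Σ zᵢ(Kᵢ−1)/(1+β(Kᵢ−1)) = 0.
g(0) = ΣzᵢKᵢ − 1 = 0.281 and g(1) = 1 − Σzᵢ/Kᵢ = -0.476, so a root lies in (0, 1).
Newton iteration, β⁰ = 0.5:
  β = 0.500: g = -0.1543, g' = -0.569 → β = 0.229
  β = 0.229: g = 0.0217, g' = -0.795 → β = 0.256
  β = 0.256: g = 0.0006, g' = -0.751 → β = 0.257
Converged at β = 0.257.
Compositions from xᵢ = zᵢ/(1+β(Kᵢ−1)), yᵢ = Kᵢxᵢ:
  1: x = 0.130, y = 0.475
  2: x = 0.082, y = 0.096
  3: x = 0.272, y = 0.187
  4: x = 0.233, y = 0.131
  5: x = 0.282, y = 0.110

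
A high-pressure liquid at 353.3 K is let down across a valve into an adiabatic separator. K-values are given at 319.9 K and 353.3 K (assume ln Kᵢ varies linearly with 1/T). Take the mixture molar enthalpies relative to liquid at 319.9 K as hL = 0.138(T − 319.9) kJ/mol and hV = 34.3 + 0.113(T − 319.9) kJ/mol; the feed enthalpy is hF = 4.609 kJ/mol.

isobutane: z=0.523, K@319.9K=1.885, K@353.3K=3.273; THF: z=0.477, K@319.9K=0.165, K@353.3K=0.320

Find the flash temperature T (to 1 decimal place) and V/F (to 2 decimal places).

Adiabatic flash: solve Rachford–Rice at each trial T, then check hF = ψ·hV(T) + (1−ψ)·hL(T).
  T = 319.9 K: K = (1.885, 0.165), RR gives ψ = 0.087, H_out = 2.997 kJ/mol
  T = 353.3 K: K = (3.273, 0.320), RR gives ψ = 0.559, H_out = 23.325 kJ/mol
  T = 336.6 K: K = (2.518, 0.234), RR gives ψ = 0.368, H_out = 14.780 kJ/mol
  T = 328.2 K: K = (2.185, 0.197), RR gives ψ = 0.249, H_out = 9.624 kJ/mol
  T = 324.0 K: K = (2.029, 0.180), RR gives ψ = 0.175, H_out = 6.540 kJ/mol
  T = 321.9 K: K = (1.955, 0.172), RR gives ψ = 0.132, H_out = 4.805 kJ/mol
Linear interpolation between T = 319.9 (H_out = 2.997) and T = 321.9 (H_out = 4.805) on hF = 4.609 gives T ≈ 321.7 K, at which ψ = 0.13.

T = 321.7 K, V/F = 0.13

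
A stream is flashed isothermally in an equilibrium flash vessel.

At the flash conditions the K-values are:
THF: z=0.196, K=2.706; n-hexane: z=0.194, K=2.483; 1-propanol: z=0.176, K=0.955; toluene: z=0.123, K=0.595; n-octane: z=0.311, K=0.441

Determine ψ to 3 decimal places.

ψ = 0.565

Material balance + equilibrium reduce to Σ zᵢ(Kᵢ−1)/(1+ψ(Kᵢ−1)) = 0.
g(0) = ΣzᵢKᵢ − 1 = 0.390 and g(1) = 1 − Σzᵢ/Kᵢ = -0.247, so a root lies in (0, 1).
Iterate (Newton) starting at ψ = 0.5:
  ψ = 0.500: g = 0.0338, g' = -0.526 → ψ = 0.564
  ψ = 0.564: g = 0.0004, g' = -0.516 → ψ = 0.565
Converged at ψ = 0.565.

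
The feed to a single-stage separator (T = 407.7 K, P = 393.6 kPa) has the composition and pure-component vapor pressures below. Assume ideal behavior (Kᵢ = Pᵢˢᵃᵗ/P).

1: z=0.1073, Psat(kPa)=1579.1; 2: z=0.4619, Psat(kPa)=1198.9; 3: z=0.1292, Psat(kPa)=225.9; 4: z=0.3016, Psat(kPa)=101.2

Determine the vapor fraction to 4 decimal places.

ψ = 0.6548

Raoult's law: Kᵢ = Pᵢˢᵃᵗ/P = Pᵢˢᵃᵗ/393.6.
  K_1 = 1579.1/393.6 = 4.011941, K_2 = 1198.9/393.6 = 3.045986, K_3 = 225.9/393.6 = 0.573933, K_4 = 101.2/393.6 = 0.257114
Material balance + equilibrium reduce to Σ zᵢ(Kᵢ−1)/(1+ψ(Kᵢ−1)) = 0.
Feasibility: ΣzᵢKᵢ = 1.9891, Σzᵢ/Kᵢ = 1.5765 — both > 1, two phases present.
Iterate (Newton) starting at ψ = 0.5:
  ψ = 0.5000: g = 0.16971, g' = -1.0866 → ψ = 0.6562
  ψ = 0.6562: g = -0.00155, g' = -1.1410 → ψ = 0.6548
Converged at ψ = 0.6548.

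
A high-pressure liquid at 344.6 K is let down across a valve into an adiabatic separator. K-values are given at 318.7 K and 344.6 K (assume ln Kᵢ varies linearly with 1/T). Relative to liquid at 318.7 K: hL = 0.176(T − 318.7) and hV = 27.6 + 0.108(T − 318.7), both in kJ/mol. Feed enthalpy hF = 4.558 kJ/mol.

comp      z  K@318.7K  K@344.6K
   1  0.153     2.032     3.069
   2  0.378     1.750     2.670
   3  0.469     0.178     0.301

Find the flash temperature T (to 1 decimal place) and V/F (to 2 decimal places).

T = 321.6 K, V/F = 0.15

Adiabatic flash: solve Rachford–Rice at each trial T, then check hF = ψ·hV(T) + (1−ψ)·hL(T).
  T = 318.7 K: K = (2.032, 1.750, 0.178), RR gives ψ = 0.081, H_out = 2.234 kJ/mol
  T = 344.6 K: K = (3.069, 2.670, 0.301), RR gives ψ = 0.496, H_out = 17.366 kJ/mol
  T = 331.6 K: K = (2.515, 2.178, 0.234), RR gives ψ = 0.324, H_out = 10.916 kJ/mol
  T = 325.1 K: K = (2.264, 1.955, 0.204), RR gives ψ = 0.217, H_out = 7.008 kJ/mol
  T = 321.9 K: K = (2.146, 1.851, 0.191), RR gives ψ = 0.154, H_out = 4.772 kJ/mol
  T = 320.3 K: K = (2.088, 1.800, 0.184), RR gives ψ = 0.119, H_out = 3.546 kJ/mol
Linear interpolation between T = 320.3 (H_out = 3.546) and T = 321.9 (H_out = 4.772) on hF = 4.558 gives T ≈ 321.6 K, at which ψ = 0.15.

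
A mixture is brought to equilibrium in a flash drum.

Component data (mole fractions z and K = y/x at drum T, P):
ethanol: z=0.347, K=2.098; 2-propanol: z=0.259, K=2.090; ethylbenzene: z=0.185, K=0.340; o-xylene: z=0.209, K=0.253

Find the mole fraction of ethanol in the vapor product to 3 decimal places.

Material balance + equilibrium reduce to Σ zᵢ(Kᵢ−1)/(1+ψ(Kᵢ−1)) = 0.
Check two-phase: ΣzᵢKᵢ = 1.385 > 1 and Σzᵢ/Kᵢ = 1.660 > 1, so g(0) = 0.385 > 0 and g(1) = -0.660 < 0.
Newton iteration, ψ⁰ = 0.64:
  ψ = 0.640: g = -0.1205, g' = -0.921 → ψ = 0.509
  ψ = 0.509: g = -0.0099, g' = -0.786 → ψ = 0.497
  ψ = 0.497: g = -0.0001, g' = -0.778 → ψ = 0.496
Converged at ψ = 0.496.
Compositions from xᵢ = zᵢ/(1+ψ(Kᵢ−1)), yᵢ = Kᵢxᵢ:
  ethanol: x = 0.225, y = 0.471
  2-propanol: x = 0.168, y = 0.351
  ethylbenzene: x = 0.275, y = 0.094
  o-xylene: x = 0.332, y = 0.084

y_ethanol = 0.471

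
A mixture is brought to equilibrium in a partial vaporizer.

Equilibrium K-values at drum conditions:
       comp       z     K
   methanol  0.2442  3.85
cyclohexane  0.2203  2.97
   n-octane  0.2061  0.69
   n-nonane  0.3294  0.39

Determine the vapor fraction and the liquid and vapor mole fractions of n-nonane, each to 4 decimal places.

ψ = 0.6775, x_n-nonane = 0.5614, y_n-nonane = 0.2190

Rachford–Rice: g(ψ) = Σ zᵢ(Kᵢ−1)/(1+ψ(Kᵢ−1)) = 0.
g(0) = ΣzᵢKᵢ − 1 = 0.8651 and g(1) = 1 − Σzᵢ/Kᵢ = -0.2809, so a root lies in (0, 1).
Newton iteration, ψ⁰ = 0.5:
  ψ = 0.5000: g = 0.14091, g' = -0.8358 → ψ = 0.6686
  ψ = 0.6686: g = 0.00691, g' = -0.7753 → ψ = 0.6775
Converged at ψ = 0.6775.
Compositions from xᵢ = zᵢ/(1+ψ(Kᵢ−1)), yᵢ = Kᵢxᵢ:
  methanol: x = 0.0833, y = 0.3208
  cyclohexane: x = 0.0944, y = 0.2802
  n-octane: x = 0.2609, y = 0.1800
  n-nonane: x = 0.5614, y = 0.2190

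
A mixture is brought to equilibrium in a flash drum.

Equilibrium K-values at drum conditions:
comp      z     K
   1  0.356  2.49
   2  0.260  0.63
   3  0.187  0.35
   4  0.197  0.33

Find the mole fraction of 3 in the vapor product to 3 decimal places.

y_3 = 0.076

Material balance + equilibrium reduce to Σ zᵢ(Kᵢ−1)/(1+ψ(Kᵢ−1)) = 0.
Check two-phase: ΣzᵢKᵢ = 1.181 > 1 and Σzᵢ/Kᵢ = 1.687 > 1, so g(0) = 0.181 > 0 and g(1) = -0.687 < 0.
Newton iteration, ψ⁰ = 0.33:
  ψ = 0.330: g = -0.0782, g' = -0.675 → ψ = 0.214
  ψ = 0.214: g = 0.0023, g' = -0.723 → ψ = 0.217
Converged at ψ = 0.217.
Compositions from xᵢ = zᵢ/(1+ψ(Kᵢ−1)), yᵢ = Kᵢxᵢ:
  1: x = 0.269, y = 0.670
  2: x = 0.283, y = 0.178
  3: x = 0.218, y = 0.076
  4: x = 0.231, y = 0.076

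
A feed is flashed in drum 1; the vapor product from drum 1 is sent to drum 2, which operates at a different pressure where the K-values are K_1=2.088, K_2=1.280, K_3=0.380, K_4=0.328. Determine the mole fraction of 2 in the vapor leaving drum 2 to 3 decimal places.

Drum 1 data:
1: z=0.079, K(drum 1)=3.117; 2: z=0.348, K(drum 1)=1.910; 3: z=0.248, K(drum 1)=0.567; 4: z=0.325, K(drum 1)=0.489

Drum 1:
Rachford–Rice: g(ψ₁) = Σ zᵢ(Kᵢ−1)/(1+ψ₁(Kᵢ−1)) = 0.
g(0) = ΣzᵢKᵢ − 1 = 0.210 and g(1) = 1 − Σzᵢ/Kᵢ = -0.310, so a root lies in (0, 1).
Newton–Raphson from ψ₁ = 0.51:
  ψ₁ = 0.510: g = -0.0657, g' = -0.448 → ψ₁ = 0.363
  ψ₁ = 0.363: g = 0.0011, g' = -0.469 → ψ₁ = 0.366
Converged at ψ₁ = 0.366.
Drum-1 compositions:
  1: x = 0.045, y = 0.139
  2: x = 0.261, y = 0.499
  3: x = 0.295, y = 0.167
  4: x = 0.400, y = 0.195
Drum-2 feed = drum-1 vapor: z₂ = (0.1388, 0.4987, 0.1671, 0.1955).
Drum 2:
Let ψ₂ = V/F and solve Σ zᵢ(Kᵢ−1)/(1+ψ₂(Kᵢ−1)) = 0.
g(0) = ΣzᵢKᵢ − 1 = 0.056 and g(1) = 1 − Σzᵢ/Kᵢ = -0.492, so a root lies in (0, 1).
Newton–Raphson from ψ₂ = 0.5:
  ψ₂ = 0.500: g = -0.1277, g' = -0.434 → ψ₂ = 0.206
  ψ₂ = 0.206: g = -0.0158, g' = -0.348 → ψ₂ = 0.160
Converged at ψ₂ = 0.160.
  1: x = 0.118, y = 0.247
  2: x = 0.477, y = 0.611
  3: x = 0.186, y = 0.070
  4: x = 0.219, y = 0.072

y_2 (drum 2) = 0.611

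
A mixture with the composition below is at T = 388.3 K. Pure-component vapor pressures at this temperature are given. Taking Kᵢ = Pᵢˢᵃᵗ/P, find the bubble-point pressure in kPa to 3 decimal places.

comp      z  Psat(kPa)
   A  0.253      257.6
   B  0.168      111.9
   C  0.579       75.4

Pbub = 127.629 kPa

At the bubble point ψ → 0, so ΣzᵢKᵢ = 1 with Kᵢ = Pᵢˢᵃᵗ/P ⇒ P = ΣzᵢPᵢˢᵃᵗ.
P = 0.253·257.6 + 0.168·111.9 + 0.579·75.4 = 127.629 kPa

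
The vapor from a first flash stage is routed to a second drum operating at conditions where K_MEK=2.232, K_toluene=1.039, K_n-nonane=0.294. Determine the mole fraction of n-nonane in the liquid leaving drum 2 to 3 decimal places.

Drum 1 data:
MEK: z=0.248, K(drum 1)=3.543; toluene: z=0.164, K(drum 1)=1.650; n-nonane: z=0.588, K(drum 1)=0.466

Drum 1:
Newton–Raphson from ψ₁ = 0.49:
  ψ₁ = 0.490: g = -0.0636, g' = -0.665 → ψ₁ = 0.394
  ψ₁ = 0.394: g = 0.0020, g' = -0.713 → ψ₁ = 0.397
Converged at ψ₁ = 0.397.
Drum-1 compositions:
  MEK: x = 0.123, y = 0.437
  toluene: x = 0.130, y = 0.215
  n-nonane: x = 0.746, y = 0.348
Drum-2 feed = drum-1 vapor: z₂ = (0.4372, 0.2151, 0.3478).
Drum 2:
Rachford–Rice: g(ψ₂) = Σ zᵢ(Kᵢ−1)/(1+ψ₂(Kᵢ−1)) = 0.
Feasibility: ΣzᵢKᵢ = 1.301, Σzᵢ/Kᵢ = 1.586 — both > 1, two phases present.
Newton iteration, ψ₂⁰ = 0.62:
  ψ₂ = 0.620: g = -0.1231, g' = -0.762 → ψ₂ = 0.458
  ψ₂ = 0.458: g = -0.0106, g' = -0.650 → ψ₂ = 0.442
Converged at ψ₂ = 0.442.
  MEK: x = 0.283, y = 0.632
  toluene: x = 0.211, y = 0.220
  n-nonane: x = 0.506, y = 0.149

x_n-nonane (drum 2) = 0.506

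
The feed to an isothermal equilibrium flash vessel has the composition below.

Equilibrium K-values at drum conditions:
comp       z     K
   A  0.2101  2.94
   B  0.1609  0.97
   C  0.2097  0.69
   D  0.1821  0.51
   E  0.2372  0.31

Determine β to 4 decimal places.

β = 0.0998

Material balance + equilibrium reduce to Σ zᵢ(Kᵢ−1)/(1+β(Kᵢ−1)) = 0.
Feasibility: ΣzᵢKᵢ = 1.0849, Σzᵢ/Kᵢ = 1.6635 — both > 1, two phases present.
Newton iteration, β⁰ = 0.5:
  β = 0.5000: g = -0.24299, g' = -0.5721 → β = 0.0752
  β = 0.0752: g = 0.01901, g' = -0.7962 → β = 0.0991
  β = 0.0991: g = 0.00049, g' = -0.7563 → β = 0.0998
Converged at β = 0.0998.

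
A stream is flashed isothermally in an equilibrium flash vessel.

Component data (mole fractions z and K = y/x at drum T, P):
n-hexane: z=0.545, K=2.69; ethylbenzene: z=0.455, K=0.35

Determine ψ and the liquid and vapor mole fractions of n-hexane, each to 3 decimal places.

ψ = 0.569, x_n-hexane = 0.278, y_n-hexane = 0.747

Let ψ = V/F and solve Σ zᵢ(Kᵢ−1)/(1+ψ(Kᵢ−1)) = 0.
Check two-phase: ΣzᵢKᵢ = 1.625 > 1 and Σzᵢ/Kᵢ = 1.503 > 1, so g(0) = 0.625 > 0 and g(1) = -0.503 < 0.
Newton–Raphson from ψ = 0.5:
  ψ = 0.500: g = 0.0611, g' = -0.879 → ψ = 0.569
Converged at ψ = 0.569.
Compositions from xᵢ = zᵢ/(1+ψ(Kᵢ−1)), yᵢ = Kᵢxᵢ:
  n-hexane: x = 0.278, y = 0.747
  ethylbenzene: x = 0.722, y = 0.253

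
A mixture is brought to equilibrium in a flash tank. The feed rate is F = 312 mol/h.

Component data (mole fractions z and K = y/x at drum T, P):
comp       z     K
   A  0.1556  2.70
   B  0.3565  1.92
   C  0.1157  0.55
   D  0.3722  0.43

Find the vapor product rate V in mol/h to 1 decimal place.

Material balance + equilibrium reduce to Σ zᵢ(Kᵢ−1)/(1+V/F(Kᵢ−1)) = 0.
Feasibility: ΣzᵢKᵢ = 1.3283, Σzᵢ/Kᵢ = 1.3193 — both > 1, two phases present.
Iterate (Newton) starting at V/F = 0.5:
  V/F = 0.5000: g = 0.00373, g' = -0.5485 → V/F = 0.5068
Converged at V/F = 0.5068.
Then V = V/F·F = 0.5068·312 = 158.1 mol/h and L = F − V = 153.9 mol/h.

V = 158.1 mol/h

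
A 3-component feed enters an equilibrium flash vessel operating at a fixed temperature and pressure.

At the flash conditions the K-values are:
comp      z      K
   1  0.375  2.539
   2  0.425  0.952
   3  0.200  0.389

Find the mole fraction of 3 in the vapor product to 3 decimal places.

y_3 = 0.152

Newton iteration, ψ⁰ = 0.58:
  ψ = 0.580: g = 0.0947, g' = -0.428 → ψ = 0.801
  ψ = 0.801: g = -0.0021, g' = -0.466 → ψ = 0.797
Converged at ψ = 0.797.
Compositions from xᵢ = zᵢ/(1+ψ(Kᵢ−1)), yᵢ = Kᵢxᵢ:
  1: x = 0.168, y = 0.428
  2: x = 0.442, y = 0.421
  3: x = 0.390, y = 0.152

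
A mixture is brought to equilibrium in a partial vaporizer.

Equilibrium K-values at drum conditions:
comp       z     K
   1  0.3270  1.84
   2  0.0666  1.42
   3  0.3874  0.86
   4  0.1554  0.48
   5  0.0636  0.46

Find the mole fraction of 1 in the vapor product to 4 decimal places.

Rachford–Rice: g(ψ) = Σ zᵢ(Kᵢ−1)/(1+ψ(Kᵢ−1)) = 0.
g(0) = ΣzᵢKᵢ − 1 = 0.1333 and g(1) = 1 − Σzᵢ/Kᵢ = -0.1371, so a root lies in (0, 1).
Iterate (Newton) starting at ψ = 0.58:
  ψ = 0.5800: g = -0.01755, g' = -0.2464 → ψ = 0.5088
  ψ = 0.5088: g = -0.00014, g' = -0.2430 → ψ = 0.5082
Converged at ψ = 0.5082.
Compositions from xᵢ = zᵢ/(1+ψ(Kᵢ−1)), yᵢ = Kᵢxᵢ:
  1: x = 0.2292, y = 0.4217
  2: x = 0.0549, y = 0.0779
  3: x = 0.4171, y = 0.3587
  4: x = 0.2112, y = 0.1014
  5: x = 0.0877, y = 0.0403

y_1 = 0.4217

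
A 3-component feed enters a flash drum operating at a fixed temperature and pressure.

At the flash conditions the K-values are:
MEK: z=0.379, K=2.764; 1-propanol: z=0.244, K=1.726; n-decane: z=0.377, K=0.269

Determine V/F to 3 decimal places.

Newton iteration, V/F⁰ = 0.32:
  V/F = 0.320: g = 0.2113, g' = -0.910 → V/F = 0.552
  V/F = 0.552: g = 0.0029, g' = -0.935 → V/F = 0.555
Converged at V/F = 0.555.

V/F = 0.555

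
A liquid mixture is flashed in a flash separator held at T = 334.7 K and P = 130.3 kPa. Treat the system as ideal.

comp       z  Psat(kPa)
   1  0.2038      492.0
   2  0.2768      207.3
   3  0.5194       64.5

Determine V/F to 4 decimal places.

V/F = 0.5217

Raoult's law: Kᵢ = Pᵢˢᵃᵗ/P = Pᵢˢᵃᵗ/130.3.
  K_1 = 492.0/130.3 = 3.775902, K_2 = 207.3/130.3 = 1.590944, K_3 = 64.5/130.3 = 0.495012
Rachford–Rice: g(V/F) = Σ zᵢ(Kᵢ−1)/(1+V/F(Kᵢ−1)) = 0.
Check two-phase: ΣzᵢKᵢ = 1.4670 > 1 and Σzᵢ/Kᵢ = 1.2772 > 1, so g(0) = 0.4670 > 0 and g(1) = -0.2772 < 0.
Iterate (Newton) starting at V/F = 0.49:
  V/F = 0.4900: g = 0.01801, g' = -0.5739 → V/F = 0.5214
  V/F = 0.5214: g = 0.00018, g' = -0.5627 → V/F = 0.5217
Converged at V/F = 0.5217.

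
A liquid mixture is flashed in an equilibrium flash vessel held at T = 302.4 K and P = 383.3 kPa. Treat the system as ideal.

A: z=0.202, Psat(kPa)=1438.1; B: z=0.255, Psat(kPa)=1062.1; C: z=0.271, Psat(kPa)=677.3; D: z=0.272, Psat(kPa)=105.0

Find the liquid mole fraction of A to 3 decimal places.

Raoult's law: Kᵢ = Pᵢˢᵃᵗ/P = Pᵢˢᵃᵗ/383.3.
  K_A = 1438.1/383.3 = 3.75189, K_B = 1062.1/383.3 = 2.77094, K_C = 677.3/383.3 = 1.76702, K_D = 105.0/383.3 = 0.27394
Newton–Raphson from ψ = 0.5:
  ψ = 0.500: g = 0.3137, g' = -0.933 → ψ = 0.836
  ψ = 0.836: g = -0.0258, g' = -1.259 → ψ = 0.816
  ψ = 0.816: g = -0.0006, g' = -1.202 → ψ = 0.815
Converged at ψ = 0.815.
Compositions from xᵢ = zᵢ/(1+ψ(Kᵢ−1)), yᵢ = Kᵢxᵢ:
  A: x = 0.062, y = 0.234
  B: x = 0.104, y = 0.289
  C: x = 0.167, y = 0.295
  D: x = 0.667, y = 0.183

x_A = 0.062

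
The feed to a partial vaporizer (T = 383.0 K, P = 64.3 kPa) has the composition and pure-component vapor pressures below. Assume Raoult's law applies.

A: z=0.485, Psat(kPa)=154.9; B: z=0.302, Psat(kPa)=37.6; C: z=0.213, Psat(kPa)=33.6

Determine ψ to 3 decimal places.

ψ = 0.732

Raoult's law: Kᵢ = Pᵢˢᵃᵗ/P = Pᵢˢᵃᵗ/64.3.
  K_A = 154.9/64.3 = 2.40902, K_B = 37.6/64.3 = 0.58476, K_C = 33.6/64.3 = 0.52255
Let ψ = V/F and solve Σ zᵢ(Kᵢ−1)/(1+ψ(Kᵢ−1)) = 0.
Check two-phase: ΣzᵢKᵢ = 1.456 > 1 and Σzᵢ/Kᵢ = 1.125 > 1, so g(0) = 0.456 > 0 and g(1) = -0.125 < 0.
Newton iteration, ψ⁰ = 0.5:
  ψ = 0.500: g = 0.1091, g' = -0.498 → ψ = 0.719
  ψ = 0.719: g = 0.0058, g' = -0.456 → ψ = 0.732
Converged at ψ = 0.732.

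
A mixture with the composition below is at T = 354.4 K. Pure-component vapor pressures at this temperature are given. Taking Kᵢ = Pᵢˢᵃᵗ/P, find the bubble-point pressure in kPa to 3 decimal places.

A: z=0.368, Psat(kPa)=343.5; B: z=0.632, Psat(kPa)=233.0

At the bubble point ψ → 0, so ΣzᵢKᵢ = 1 with Kᵢ = Pᵢˢᵃᵗ/P ⇒ P = ΣzᵢPᵢˢᵃᵗ.
P = 0.368·343.5 + 0.632·233.0 = 273.664 kPa

Pbub = 273.664 kPa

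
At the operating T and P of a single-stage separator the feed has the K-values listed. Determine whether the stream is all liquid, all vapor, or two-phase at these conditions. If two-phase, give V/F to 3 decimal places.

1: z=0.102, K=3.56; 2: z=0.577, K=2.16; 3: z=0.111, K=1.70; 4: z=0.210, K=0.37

ΣzᵢKᵢ = 1.876; Σzᵢ/Kᵢ = 0.929.
Since Σzᵢ/Kᵢ < 1 the mixture is above its dew point — single vapor phase.

all vapor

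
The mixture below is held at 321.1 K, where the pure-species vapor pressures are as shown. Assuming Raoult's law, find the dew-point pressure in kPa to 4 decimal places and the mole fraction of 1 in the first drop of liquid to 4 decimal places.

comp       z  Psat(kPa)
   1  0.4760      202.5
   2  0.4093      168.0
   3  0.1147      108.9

At the dew point ψ → 1, so Σzᵢ/Kᵢ = 1 with Kᵢ = Pᵢˢᵃᵗ/P ⇒ 1/P = Σzᵢ/Pᵢˢᵃᵗ.
1/P = 0.4760/202.5 + 0.4093/168.0 + 0.1147/108.9 = 0.0058402 ⇒ P = 171.2274 kPa
xᵢ = zᵢP/Pᵢˢᵃᵗ ⇒ x_1 = 0.4760·171.2274/202.5 = 0.4025

Pdew = 171.2274 kPa, x_1 = 0.4025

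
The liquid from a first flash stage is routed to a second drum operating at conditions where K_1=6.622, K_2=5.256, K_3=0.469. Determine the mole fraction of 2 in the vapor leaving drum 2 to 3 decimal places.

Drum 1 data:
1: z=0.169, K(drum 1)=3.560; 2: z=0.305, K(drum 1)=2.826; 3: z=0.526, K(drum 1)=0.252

Drum 1:
Let ψ₁ = V/F and solve Σ zᵢ(Kᵢ−1)/(1+ψ₁(Kᵢ−1)) = 0.
Feasibility: ΣzᵢKᵢ = 1.596, Σzᵢ/Kᵢ = 2.243 — both > 1, two phases present.
Newton–Raphson from ψ₁ = 0.31:
  ψ₁ = 0.310: g = 0.0846, g' = -1.258 → ψ₁ = 0.377
  ψ₁ = 0.377: g = 0.0017, g' = -1.214 → ψ₁ = 0.379
Converged at ψ₁ = 0.379.
Drum-1 compositions:
  1: x = 0.086, y = 0.305
  2: x = 0.180, y = 0.510
  3: x = 0.734, y = 0.185
Drum-2 feed = drum-1 liquid: z₂ = (0.0858, 0.1803, 0.7339).
Drum 2:
Let ψ₂ = V/F and solve Σ zᵢ(Kᵢ−1)/(1+ψ₂(Kᵢ−1)) = 0.
g(0) = ΣzᵢKᵢ − 1 = 0.860 and g(1) = 1 − Σzᵢ/Kᵢ = -0.612, so a root lies in (0, 1).
Newton iteration, ψ₂⁰ = 0.64:
  ψ₂ = 0.640: g = -0.2793, g' = -0.839 → ψ₂ = 0.307
  ψ₂ = 0.307: g = 0.0441, g' = -1.274 → ψ₂ = 0.342
  ψ₂ = 0.342: g = 0.0019, g' = -1.169 → ψ₂ = 0.343
Converged at ψ₂ = 0.343.
  1: x = 0.029, y = 0.194
  2: x = 0.073, y = 0.385
  3: x = 0.897, y = 0.421

y_2 (drum 2) = 0.385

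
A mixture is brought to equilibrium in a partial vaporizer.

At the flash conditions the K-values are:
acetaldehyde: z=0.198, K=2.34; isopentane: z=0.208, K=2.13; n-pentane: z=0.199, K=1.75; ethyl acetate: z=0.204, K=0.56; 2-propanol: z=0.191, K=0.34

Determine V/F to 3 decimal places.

V/F = 0.703

Newton–Raphson from V/F = 0.5:
  V/F = 0.500: g = 0.1144, g' = -0.545 → V/F = 0.710
  V/F = 0.710: g = -0.0038, g' = -0.601 → V/F = 0.703
Converged at V/F = 0.703.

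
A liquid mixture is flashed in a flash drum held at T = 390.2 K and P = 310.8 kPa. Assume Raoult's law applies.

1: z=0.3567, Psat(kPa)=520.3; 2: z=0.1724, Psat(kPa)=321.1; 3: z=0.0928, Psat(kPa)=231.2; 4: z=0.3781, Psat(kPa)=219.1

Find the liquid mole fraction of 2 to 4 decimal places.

Raoult's law: Kᵢ = Pᵢˢᵃᵗ/P = Pᵢˢᵃᵗ/310.8.
  K_1 = 520.3/310.8 = 1.674067, K_2 = 321.1/310.8 = 1.033140, K_3 = 231.2/310.8 = 0.743887, K_4 = 219.1/310.8 = 0.704955
Newton–Raphson from ψ = 0.49:
  ψ = 0.4900: g = 0.02878, g' = -0.1447 → ψ = 0.6889
  ψ = 0.6889: g = 0.00091, g' = -0.1366 → ψ = 0.6955
Converged at ψ = 0.6955.
Compositions from xᵢ = zᵢ/(1+ψ(Kᵢ−1)), yᵢ = Kᵢxᵢ:
  1: x = 0.2428, y = 0.4065
  2: x = 0.1685, y = 0.1741
  3: x = 0.1129, y = 0.0840
  4: x = 0.4757, y = 0.3354

x_2 = 0.1685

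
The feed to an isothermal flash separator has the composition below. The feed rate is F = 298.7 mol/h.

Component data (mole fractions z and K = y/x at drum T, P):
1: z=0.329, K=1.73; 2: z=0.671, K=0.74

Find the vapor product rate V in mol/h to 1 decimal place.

V = 103.4 mol/h

Material balance + equilibrium reduce to Σ zᵢ(Kᵢ−1)/(1+ψ(Kᵢ−1)) = 0.
g(0) = ΣzᵢKᵢ − 1 = 0.066 and g(1) = 1 − Σzᵢ/Kᵢ = -0.097, so a root lies in (0, 1).
Newton–Raphson from ψ = 0.5:
  ψ = 0.500: g = -0.0246, g' = -0.154 → ψ = 0.340
  ψ = 0.340: g = 0.0010, g' = -0.167 → ψ = 0.346
Converged at ψ = 0.346.
Then V = ψ·F = 0.3462·298.7 = 103.4 mol/h and L = F − V = 195.3 mol/h.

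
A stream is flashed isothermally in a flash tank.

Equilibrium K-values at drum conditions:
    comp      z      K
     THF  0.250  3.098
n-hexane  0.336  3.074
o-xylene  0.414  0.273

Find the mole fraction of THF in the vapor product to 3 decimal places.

y_THF = 0.341

Rachford–Rice: g(ψ) = Σ zᵢ(Kᵢ−1)/(1+ψ(Kᵢ−1)) = 0.
g(0) = ΣzᵢKᵢ − 1 = 0.920 and g(1) = 1 − Σzᵢ/Kᵢ = -0.706, so a root lies in (0, 1).
Newton iteration, ψ⁰ = 0.5:
  ψ = 0.500: g = 0.1252, g' = -1.151 → ψ = 0.609
  ψ = 0.609: g = -0.0017, g' = -1.199 → ψ = 0.607
Converged at ψ = 0.607.
Compositions from xᵢ = zᵢ/(1+ψ(Kᵢ−1)), yᵢ = Kᵢxᵢ:
  THF: x = 0.110, y = 0.341
  n-hexane: x = 0.149, y = 0.457
  o-xylene: x = 0.741, y = 0.202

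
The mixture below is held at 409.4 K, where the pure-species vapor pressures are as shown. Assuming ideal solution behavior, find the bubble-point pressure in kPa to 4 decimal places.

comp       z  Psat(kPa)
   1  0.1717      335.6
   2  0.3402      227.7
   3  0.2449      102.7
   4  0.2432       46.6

At the bubble point ψ → 0, so ΣzᵢKᵢ = 1 with Kᵢ = Pᵢˢᵃᵗ/P ⇒ P = ΣzᵢPᵢˢᵃᵗ.
P = 0.1717·335.6 + 0.3402·227.7 + 0.2449·102.7 + 0.2432·46.6 = 171.5704 kPa

Pbub = 171.5704 kPa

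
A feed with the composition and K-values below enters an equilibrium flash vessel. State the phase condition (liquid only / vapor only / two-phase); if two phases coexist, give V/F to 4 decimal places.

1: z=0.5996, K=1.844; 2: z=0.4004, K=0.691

vapor only

ΣzᵢKᵢ = 1.3823; Σzᵢ/Kᵢ = 0.9046.
Since Σzᵢ/Kᵢ < 1 the mixture is above its dew point — single vapor phase.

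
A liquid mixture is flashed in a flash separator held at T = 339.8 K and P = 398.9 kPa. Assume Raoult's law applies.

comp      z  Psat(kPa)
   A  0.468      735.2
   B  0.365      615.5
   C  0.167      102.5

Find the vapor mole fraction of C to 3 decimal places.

Raoult's law: Kᵢ = Pᵢˢᵃᵗ/P = Pᵢˢᵃᵗ/398.9.
  K_A = 735.2/398.9 = 1.84307, K_B = 615.5/398.9 = 1.54299, K_C = 102.5/398.9 = 0.25696
Let ψ = V/F and solve Σ zᵢ(Kᵢ−1)/(1+ψ(Kᵢ−1)) = 0.
g(0) = ΣzᵢKᵢ − 1 = 0.469 and g(1) = 1 − Σzᵢ/Kᵢ = -0.140, so a root lies in (0, 1).
Newton–Raphson from ψ = 0.43:
  ψ = 0.430: g = 0.2679, g' = -0.449 → ψ = 1.000
  ψ = 1.000: g = -0.1404, g' = -1.540 → ψ = 0.909
  ψ = 0.909: g = -0.0260, g' = -1.029 → ψ = 0.884
  ψ = 0.884: g = -0.0012, g' = -0.940 → ψ = 0.882
Converged at ψ = 0.882.
Compositions from xᵢ = zᵢ/(1+ψ(Kᵢ−1)), yᵢ = Kᵢxᵢ:
  A: x = 0.268, y = 0.495
  B: x = 0.247, y = 0.381
  C: x = 0.485, y = 0.125

y_C = 0.125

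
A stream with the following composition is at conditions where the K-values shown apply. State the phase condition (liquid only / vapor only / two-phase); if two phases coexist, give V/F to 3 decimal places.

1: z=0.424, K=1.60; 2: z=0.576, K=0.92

vapor only

ΣzᵢKᵢ = 1.208; Σzᵢ/Kᵢ = 0.891.
Since Σzᵢ/Kᵢ < 1 the mixture is above its dew point — single vapor phase.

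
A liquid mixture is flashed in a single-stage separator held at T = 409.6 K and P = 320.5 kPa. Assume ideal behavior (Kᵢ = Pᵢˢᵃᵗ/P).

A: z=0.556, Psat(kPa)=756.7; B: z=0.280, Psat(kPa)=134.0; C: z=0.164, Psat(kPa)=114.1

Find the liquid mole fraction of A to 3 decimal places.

x_A = 0.308

Raoult's law: Kᵢ = Pᵢˢᵃᵗ/P = Pᵢˢᵃᵗ/320.5.
  K_A = 756.7/320.5 = 2.36100, K_B = 134.0/320.5 = 0.41810, K_C = 114.1/320.5 = 0.35601
Let ψ = V/F and solve Σ zᵢ(Kᵢ−1)/(1+ψ(Kᵢ−1)) = 0.
g(0) = ΣzᵢKᵢ − 1 = 0.488 and g(1) = 1 − Σzᵢ/Kᵢ = -0.366, so a root lies in (0, 1).
Newton iteration, ψ⁰ = 0.31:
  ψ = 0.310: g = 0.2014, g' = -0.757 → ψ = 0.576
  ψ = 0.576: g = 0.0111, g' = -0.710 → ψ = 0.592
Converged at ψ = 0.592.
Compositions from xᵢ = zᵢ/(1+ψ(Kᵢ−1)), yᵢ = Kᵢxᵢ:
  A: x = 0.308, y = 0.727
  B: x = 0.427, y = 0.179
  C: x = 0.265, y = 0.094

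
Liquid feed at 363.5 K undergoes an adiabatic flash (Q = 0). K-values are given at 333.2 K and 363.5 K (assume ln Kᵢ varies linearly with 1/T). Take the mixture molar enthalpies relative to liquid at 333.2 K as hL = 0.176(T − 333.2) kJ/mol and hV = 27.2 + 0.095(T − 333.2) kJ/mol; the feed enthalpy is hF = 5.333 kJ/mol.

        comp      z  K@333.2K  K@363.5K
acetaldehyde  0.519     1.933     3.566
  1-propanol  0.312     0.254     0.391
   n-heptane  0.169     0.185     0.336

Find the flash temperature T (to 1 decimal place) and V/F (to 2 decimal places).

T = 334.4 K, V/F = 0.19

Adiabatic flash: solve Rachford–Rice at each trial T, then check hF = ψ·hV(T) + (1−ψ)·hL(T).
  T = 333.2 K: K = (1.933, 0.254, 0.185), RR gives ψ = 0.158, H_out = 4.300 kJ/mol
  T = 363.5 K: K = (3.566, 0.391, 0.336), RR gives ψ = 0.638, H_out = 21.110 kJ/mol
  T = 348.4 K: K = (2.663, 0.318, 0.253), RR gives ψ = 0.447, H_out = 14.274 kJ/mol
  T = 340.8 K: K = (2.277, 0.285, 0.217), RR gives ψ = 0.325, H_out = 9.988 kJ/mol
  T = 337.0 K: K = (2.100, 0.269, 0.201), RR gives ψ = 0.250, H_out = 7.390 kJ/mol
  T = 335.1 K: K = (2.015, 0.262, 0.193), RR gives ψ = 0.206, H_out = 5.919 kJ/mol
Linear interpolation between T = 333.2 (H_out = 4.300) and T = 335.1 (H_out = 5.919) on hF = 5.333 gives T ≈ 334.4 K, at which ψ = 0.19.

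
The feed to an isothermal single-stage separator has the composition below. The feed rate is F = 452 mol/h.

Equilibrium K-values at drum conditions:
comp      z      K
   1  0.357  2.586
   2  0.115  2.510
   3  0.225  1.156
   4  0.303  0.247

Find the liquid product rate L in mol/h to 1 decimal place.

L = 182.3 mol/h

Newton–Raphson from ψ = 0.5:
  ψ = 0.500: g = 0.0814, g' = -0.811 → ψ = 0.600
  ψ = 0.600: g = -0.0031, g' = -0.885 → ψ = 0.597
Converged at ψ = 0.597.
Then V = ψ·F = 0.5967·452 = 269.7 mol/h and L = F − V = 182.3 mol/h.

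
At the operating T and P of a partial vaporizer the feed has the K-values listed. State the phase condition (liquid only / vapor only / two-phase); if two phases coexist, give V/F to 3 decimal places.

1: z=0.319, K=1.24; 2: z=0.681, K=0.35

ΣzᵢKᵢ = 0.634; Σzᵢ/Kᵢ = 2.203.
Since ΣzᵢKᵢ < 1 the mixture is below its bubble point — single liquid phase.

liquid only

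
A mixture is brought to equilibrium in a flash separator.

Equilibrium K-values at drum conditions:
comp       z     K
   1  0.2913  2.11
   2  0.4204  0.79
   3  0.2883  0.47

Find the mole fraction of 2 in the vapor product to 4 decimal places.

Rachford–Rice: g(β) = Σ zᵢ(Kᵢ−1)/(1+β(Kᵢ−1)) = 0.
Check two-phase: ΣzᵢKᵢ = 1.0823 > 1 and Σzᵢ/Kᵢ = 1.2836 > 1, so g(0) = 0.0823 > 0 and g(1) = -0.2836 < 0.
Iterate (Newton) starting at β = 0.46:
  β = 0.4600: g = -0.08574, g' = -0.3216 → β = 0.1934
  β = 0.1934: g = 0.00392, g' = -0.3639 → β = 0.2042
Converged at β = 0.2042.
Compositions from xᵢ = zᵢ/(1+β(Kᵢ−1)), yᵢ = Kᵢxᵢ:
  1: x = 0.2375, y = 0.5011
  2: x = 0.4392, y = 0.3470
  3: x = 0.3233, y = 0.1519

y_2 = 0.3470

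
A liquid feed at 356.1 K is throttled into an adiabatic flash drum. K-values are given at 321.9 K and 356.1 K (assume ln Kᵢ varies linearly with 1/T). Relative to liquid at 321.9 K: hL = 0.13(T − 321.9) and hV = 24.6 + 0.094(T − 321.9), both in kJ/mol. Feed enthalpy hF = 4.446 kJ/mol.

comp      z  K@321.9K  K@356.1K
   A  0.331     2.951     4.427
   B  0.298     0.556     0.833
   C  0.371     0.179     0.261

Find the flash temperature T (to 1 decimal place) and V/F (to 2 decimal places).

Adiabatic flash: solve Rachford–Rice at each trial T, then check hF = ψ·hV(T) + (1−ψ)·hL(T).
  T = 321.9 K: K = (2.951, 0.556, 0.179), RR gives ψ = 0.159, H_out = 3.916 kJ/mol
  T = 356.1 K: K = (4.427, 0.833, 0.261), RR gives ψ = 0.433, H_out = 14.561 kJ/mol
  T = 339.0 K: K = (3.652, 0.688, 0.218), RR gives ψ = 0.306, H_out = 9.569 kJ/mol
  T = 330.4 K: K = (3.290, 0.620, 0.198), RR gives ψ = 0.236, H_out = 6.849 kJ/mol
  T = 326.1 K: K = (3.116, 0.587, 0.188), RR gives ψ = 0.199, H_out = 5.402 kJ/mol
  T = 324.0 K: K = (3.033, 0.571, 0.184), RR gives ψ = 0.179, H_out = 4.669 kJ/mol
Linear interpolation between T = 321.9 (H_out = 3.916) and T = 324.0 (H_out = 4.669) on hF = 4.446 gives T ≈ 323.4 K, at which ψ = 0.17.

T = 323.4 K, V/F = 0.17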